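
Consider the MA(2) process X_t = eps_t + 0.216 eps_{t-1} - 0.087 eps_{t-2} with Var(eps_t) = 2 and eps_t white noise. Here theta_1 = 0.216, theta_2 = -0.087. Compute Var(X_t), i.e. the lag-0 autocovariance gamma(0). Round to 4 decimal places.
\gamma(0) = 2.1085

For an MA(q) process X_t = eps_t + sum_i theta_i eps_{t-i} with
Var(eps_t) = sigma^2, the variance is
  gamma(0) = sigma^2 * (1 + sum_i theta_i^2).
  sum_i theta_i^2 = (0.216)^2 + (-0.087)^2 = 0.046656 + 0.007569 = 0.054225.
  gamma(0) = 2 * (1 + 0.054225) = 2 * 1.054225 = 2.10845, which rounds to 2.1085.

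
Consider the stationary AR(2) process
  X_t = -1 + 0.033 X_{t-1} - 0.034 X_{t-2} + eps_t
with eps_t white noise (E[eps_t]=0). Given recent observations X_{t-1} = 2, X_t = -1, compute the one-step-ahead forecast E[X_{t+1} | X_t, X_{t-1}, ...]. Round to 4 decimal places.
E[X_{t+1} \mid \mathcal F_t] = -1.1010

For an AR(p) model X_t = c + sum_i phi_i X_{t-i} + eps_t, the
one-step-ahead conditional mean is
  E[X_{t+1} | X_t, ...] = c + sum_i phi_i X_{t+1-i}.
Substitute known values:
  E[X_{t+1} | ...] = -1 + (0.033) * (-1) + (-0.034) * (2)
                   = -1.1010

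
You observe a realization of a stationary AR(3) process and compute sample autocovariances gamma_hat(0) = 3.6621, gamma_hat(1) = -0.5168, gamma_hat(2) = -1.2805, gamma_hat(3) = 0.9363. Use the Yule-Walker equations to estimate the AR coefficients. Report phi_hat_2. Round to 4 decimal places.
\hat\phi_{2} = -0.3460

The Yule-Walker equations for an AR(p) process read, in matrix form,
  Gamma_p phi = r_p,   with   (Gamma_p)_{ij} = gamma(|i - j|),
                       (r_p)_i = gamma(i),   i,j = 1..p.
Substitute the sample gammas (Toeplitz matrix and right-hand side of size 3):
  Gamma_p = [[3.6621, -0.5168, -1.2805], [-0.5168, 3.6621, -0.5168], [-1.2805, -0.5168, 3.6621]]
  r_p     = [-0.5168, -1.2805, 0.9363]
Written out (R1..R3):
  (R1) 3.6621 phi_1 - 0.5168 phi_2 - 1.2805 phi_3 = -0.5168
  (R2) -0.5168 phi_1 + 3.6621 phi_2 - 0.5168 phi_3 = -1.2805
  (R3) -1.2805 phi_1 - 0.5168 phi_2 + 3.6621 phi_3 = 0.9363
Gaussian elimination:
  R2 <- R2 - (-0.5168/3.6621) R1 = R2 - (-0.141121) R1:  3.589169 phi_2 - 0.697506 phi_3 = -1.353431
  R3 <- R3 - (-1.2805/3.6621) R1 = R3 - (-0.349663) R1:  -0.697506 phi_2 + 3.214357 phi_3 = 0.755594
  R3 <- R3 - (-0.697506/3.589169) R2 = R3 - (-0.194336) R2:  3.078806 phi_3 = 0.492573
Back-substitution:
  phi_hat_3 = 0.492573 / 3.078806 = 0.159988
  phi_hat_2 = (-1.353431 - (-0.697506)(0.159988)) / 3.589169 = -0.345996
  phi_hat_1 = (-0.5168 - (-0.5168)(-0.345996) - (-1.2805)(0.159988)) / 3.6621 = -0.134007
So phi_hat = [-0.1340, -0.3460, 0.1600].
Therefore phi_hat_2 = -0.3460.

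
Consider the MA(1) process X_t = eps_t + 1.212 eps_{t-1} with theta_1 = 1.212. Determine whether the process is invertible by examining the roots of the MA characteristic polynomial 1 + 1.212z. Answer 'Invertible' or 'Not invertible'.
\text{Not invertible}

The MA(q) characteristic polynomial is P(z) = 1 + 1.212z.
Invertibility requires all roots to lie outside the unit circle, i.e. |z| > 1 for every root.
This is linear in z: 1 + (1.212) z = 0  =>  z = -1/(1.212) = -0.825083,  |z| = 0.825083.
Moduli of all roots: 0.8251.
All moduli strictly greater than 1? No.
Verdict: Not invertible.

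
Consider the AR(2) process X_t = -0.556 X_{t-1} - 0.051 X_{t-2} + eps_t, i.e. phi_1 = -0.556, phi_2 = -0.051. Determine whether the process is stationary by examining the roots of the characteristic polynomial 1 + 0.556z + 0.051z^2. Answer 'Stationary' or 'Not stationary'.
\text{Stationary}

The AR(p) characteristic polynomial is P(z) = 1 + 0.556z + 0.051z^2.
Stationarity requires all roots to lie outside the unit circle, i.e. |z| > 1 for every root.
Set 1 + (0.556) z + (0.051) z^2 = 0, i.e. a z^2 + b z + c = 0 with a = 0.051, b = 0.556, c = 1.
Discriminant D = b^2 - 4ac = (0.556)^2 - 4*(0.051)*1 = 0.309136 - (0.204) = 0.105136.
D >= 0, so the roots are real: z = (-b +/- sqrt(D)) / (2a) = (-0.556 +/- 0.324247) / (0.102).
  z_1 = (-0.556 + 0.324247) / (0.102) = -2.2721,   |z_1| = 2.2721.
  z_2 = (-0.556 - 0.324247) / (0.102) = -8.6299,   |z_2| = 8.6299.
Moduli of all roots: 2.2721, 8.6299.
All moduli strictly greater than 1? Yes.
Verdict: Stationary.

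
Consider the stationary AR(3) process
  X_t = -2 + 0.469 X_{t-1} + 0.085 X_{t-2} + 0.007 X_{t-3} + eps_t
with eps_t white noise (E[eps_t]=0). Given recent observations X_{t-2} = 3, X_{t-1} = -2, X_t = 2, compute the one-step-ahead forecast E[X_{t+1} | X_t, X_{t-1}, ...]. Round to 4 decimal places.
E[X_{t+1} \mid \mathcal F_t] = -1.2110

For an AR(p) model X_t = c + sum_i phi_i X_{t-i} + eps_t, the
one-step-ahead conditional mean is
  E[X_{t+1} | X_t, ...] = c + sum_i phi_i X_{t+1-i}.
Substitute known values:
  E[X_{t+1} | ...] = -2 + (0.469) * (2) + (0.085) * (-2) + (0.007) * (3)
                   = -1.2110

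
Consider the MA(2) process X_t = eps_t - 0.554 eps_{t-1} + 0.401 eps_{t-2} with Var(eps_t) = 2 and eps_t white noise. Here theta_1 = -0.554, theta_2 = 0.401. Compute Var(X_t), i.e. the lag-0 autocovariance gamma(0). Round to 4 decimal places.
\gamma(0) = 2.9354

For an MA(q) process X_t = eps_t + sum_i theta_i eps_{t-i} with
Var(eps_t) = sigma^2, the variance is
  gamma(0) = sigma^2 * (1 + sum_i theta_i^2).
  sum_i theta_i^2 = (-0.554)^2 + (0.401)^2 = 0.306916 + 0.160801 = 0.467717.
  gamma(0) = 2 * (1 + 0.467717) = 2 * 1.467717 = 2.935434, which rounds to 2.9354.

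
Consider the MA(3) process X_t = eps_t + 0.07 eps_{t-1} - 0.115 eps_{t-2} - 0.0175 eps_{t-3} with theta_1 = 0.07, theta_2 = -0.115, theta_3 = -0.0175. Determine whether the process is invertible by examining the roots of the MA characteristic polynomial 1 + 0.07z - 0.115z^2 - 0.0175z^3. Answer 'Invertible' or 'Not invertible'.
\text{Invertible}

The MA(q) characteristic polynomial is P(z) = 1 + 0.07z - 0.115z^2 - 0.0175z^3.
Invertibility requires all roots to lie outside the unit circle, i.e. |z| > 1 for every root.
Degree 3: look for a simple real root z0 first, then factor out (1 - z/z0) and solve the remaining quadratic.
Testing z0 = -4: P(-4) = 1 + (0.07)(-4) + (-0.115)(-4)^2 + (-0.0175)(-4)^3
  = 1 + (-0.28) + (-1.84) + (1.12) = 0.  So z_0 = -4 is a root, |z_0| = 4.
Divide out the factor (1 + 0.25 z) = (1 - z/z0) (since 1/z0 = -0.25):
  P(z) = (1 + 0.25 z)(1 + (-0.18) z + (-0.07) z^2)
  [check: z-coef -0.18 - (-0.25) = 0.07; z^2-coef -0.07 - (-0.25)(-0.18) = -0.115; z^3-coef -(-0.25)(-0.07) = -0.0175.]
Remaining roots from the quadratic factor 1 + (-0.18) z + (-0.07) z^2:
  Set 1 + (-0.18) z + (-0.07) z^2 = 0, i.e. a z^2 + b z + c = 0 with a = -0.07, b = -0.18, c = 1.
  Discriminant D = b^2 - 4ac = (-0.18)^2 - 4*(-0.07)*1 = 0.0324 - (-0.28) = 0.3124.
  D >= 0, so the roots are real: z = (-b +/- sqrt(D)) / (2a) = (0.18 +/- 0.558928) / (-0.14).
    z_1 = (0.18 + 0.558928) / (-0.14) = -5.2781,   |z_1| = 5.2781.
    z_2 = (0.18 - 0.558928) / (-0.14) = 2.7066,   |z_2| = 2.7066.
Moduli of all roots: 4.0000, 5.2781, 2.7066.
All moduli strictly greater than 1? Yes.
Verdict: Invertible.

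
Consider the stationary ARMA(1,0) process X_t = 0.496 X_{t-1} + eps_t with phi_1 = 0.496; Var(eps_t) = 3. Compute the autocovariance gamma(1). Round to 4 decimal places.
\gamma(1) = 1.9735

Multiply the model equation by X_{t-k} and take expectations. With theta_0 = psi_0 = 1 and psi_j the MA(infinity) weights, this gives
  gamma(k) - sum_i phi_i gamma(k-i) = c_k,
  c_k = sigma^2 * sum_{j=k..q} theta_j psi_{j-k}   (c_k = 0 for k > q),
using gamma(-m) = gamma(m).
Pure AR (q = 0): c_0 = sigma^2 = 3, c_k = 0 for k >= 1.
Equations for k = 0 and k = 1 (AR order 1):
  gamma(0) = phi_1 gamma(1) + c_0
  gamma(1) = phi_1 gamma(0) + c_1
Substituting the second into the first: gamma(0) (1 - phi_1^2) = c_0 + phi_1 c_1, so
  gamma(0) = c_0 / (1 - phi_1^2) = 3 / (1 - (0.496)^2) = 3 / 0.753984 = 3.978864.
  gamma(1) = phi_1 gamma(0) = (0.496)(3.978864) = 1.973517.
Therefore gamma(1) = 1.9735 (to 4 decimal places).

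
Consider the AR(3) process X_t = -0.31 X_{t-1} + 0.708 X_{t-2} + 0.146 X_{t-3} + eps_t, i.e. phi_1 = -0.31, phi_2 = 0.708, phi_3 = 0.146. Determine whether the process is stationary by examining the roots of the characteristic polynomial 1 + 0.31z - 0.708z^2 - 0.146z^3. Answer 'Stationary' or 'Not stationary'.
\text{Stationary}

The AR(p) characteristic polynomial is P(z) = 1 + 0.31z - 0.708z^2 - 0.146z^3.
Stationarity requires all roots to lie outside the unit circle, i.e. |z| > 1 for every root.
Degree 3: look for a simple real root z0 first, then factor out (1 - z/z0) and solve the remaining quadratic.
Testing z0 = -5: P(-5) = 1 + (0.31)(-5) + (-0.708)(-5)^2 + (-0.146)(-5)^3
  = 1 + (-1.55) + (-17.7) + (18.25) = 0.  So z_0 = -5 is a root, |z_0| = 5.
Divide out the factor (1 + 0.2 z) = (1 - z/z0) (since 1/z0 = -0.2):
  P(z) = (1 + 0.2 z)(1 + (0.11) z + (-0.73) z^2)
  [check: z-coef 0.11 - (-0.2) = 0.31; z^2-coef -0.73 - (-0.2)(0.11) = -0.708; z^3-coef -(-0.2)(-0.73) = -0.146.]
Remaining roots from the quadratic factor 1 + (0.11) z + (-0.73) z^2:
  Set 1 + (0.11) z + (-0.73) z^2 = 0, i.e. a z^2 + b z + c = 0 with a = -0.73, b = 0.11, c = 1.
  Discriminant D = b^2 - 4ac = (0.11)^2 - 4*(-0.73)*1 = 0.0121 - (-2.92) = 2.9321.
  D >= 0, so the roots are real: z = (-b +/- sqrt(D)) / (2a) = (-0.11 +/- 1.712338) / (-1.46).
    z_1 = (-0.11 + 1.712338) / (-1.46) = -1.0975,   |z_1| = 1.0975.
    z_2 = (-0.11 - 1.712338) / (-1.46) = 1.2482,   |z_2| = 1.2482.
Moduli of all roots: 5.0000, 1.0975, 1.2482.
All moduli strictly greater than 1? Yes.
Verdict: Stationary.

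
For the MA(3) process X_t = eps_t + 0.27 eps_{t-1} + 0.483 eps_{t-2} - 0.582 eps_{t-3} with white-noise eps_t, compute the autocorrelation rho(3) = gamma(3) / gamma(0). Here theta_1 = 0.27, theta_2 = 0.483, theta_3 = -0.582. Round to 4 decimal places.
\rho(3) = -0.3538

For an MA(q) process with theta_0 = 1, the autocovariance is
  gamma(k) = sigma^2 * sum_{i=0..q-k} theta_i * theta_{i+k},
and rho(k) = gamma(k) / gamma(0). Sigma^2 cancels.
  numerator   = (1)*(-0.582) = -0.582.
  denominator = (1)^2 + (0.27)^2 + (0.483)^2 + (-0.582)^2 = 1.644913.
  rho(3) = -0.582 / 1.644913 = -0.3538.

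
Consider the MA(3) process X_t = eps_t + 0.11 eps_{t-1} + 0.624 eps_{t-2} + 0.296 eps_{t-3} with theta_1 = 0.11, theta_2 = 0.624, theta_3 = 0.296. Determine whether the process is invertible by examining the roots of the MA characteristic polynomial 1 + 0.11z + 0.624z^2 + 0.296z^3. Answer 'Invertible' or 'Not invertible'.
\text{Invertible}

The MA(q) characteristic polynomial is P(z) = 1 + 0.11z + 0.624z^2 + 0.296z^3.
Invertibility requires all roots to lie outside the unit circle, i.e. |z| > 1 for every root.
Degree 3: look for a simple real root z0 first, then factor out (1 - z/z0) and solve the remaining quadratic.
Testing z0 = -2.5: P(-2.5) = 1 + (0.11)(-2.5) + (0.624)(-2.5)^2 + (0.296)(-2.5)^3
  = 1 + (-0.275) + (3.9) + (-4.625) = 0.  So z_0 = -2.5 is a root, |z_0| = 2.5.
Divide out the factor (1 + 0.4 z) = (1 - z/z0) (since 1/z0 = -0.4):
  P(z) = (1 + 0.4 z)(1 + (-0.29) z + (0.74) z^2)
  [check: z-coef -0.29 - (-0.4) = 0.11; z^2-coef 0.74 - (-0.4)(-0.29) = 0.624; z^3-coef -(-0.4)(0.74) = 0.296.]
Remaining roots from the quadratic factor 1 + (-0.29) z + (0.74) z^2:
  Set 1 + (-0.29) z + (0.74) z^2 = 0, i.e. a z^2 + b z + c = 0 with a = 0.74, b = -0.29, c = 1.
  Discriminant D = b^2 - 4ac = (-0.29)^2 - 4*(0.74)*1 = 0.0841 - (2.96) = -2.8759.
  D < 0, so the roots are the complex-conjugate pair z = (-b +/- i sqrt(-D)) / (2a) = 0.1959 +/- 1.1458i.
  For a conjugate pair |z|^2 = z * conj(z) = (product of roots) = c/a = 1/(0.74) = 1.351351, so |z| = sqrt(1.351351) = 1.1625 for both roots.
Moduli of all roots: 2.5000, 1.1625, 1.1625.
All moduli strictly greater than 1? Yes.
Verdict: Invertible.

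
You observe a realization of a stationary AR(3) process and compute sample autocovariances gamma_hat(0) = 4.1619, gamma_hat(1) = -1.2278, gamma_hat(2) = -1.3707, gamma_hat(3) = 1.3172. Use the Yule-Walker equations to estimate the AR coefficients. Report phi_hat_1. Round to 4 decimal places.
\hat\phi_{1} = -0.4040

The Yule-Walker equations for an AR(p) process read, in matrix form,
  Gamma_p phi = r_p,   with   (Gamma_p)_{ij} = gamma(|i - j|),
                       (r_p)_i = gamma(i),   i,j = 1..p.
Substitute the sample gammas (Toeplitz matrix and right-hand side of size 3):
  Gamma_p = [[4.1619, -1.2278, -1.3707], [-1.2278, 4.1619, -1.2278], [-1.3707, -1.2278, 4.1619]]
  r_p     = [-1.2278, -1.3707, 1.3172]
Written out (R1..R3):
  (R1) 4.1619 phi_1 - 1.2278 phi_2 - 1.3707 phi_3 = -1.2278
  (R2) -1.2278 phi_1 + 4.1619 phi_2 - 1.2278 phi_3 = -1.3707
  (R3) -1.3707 phi_1 - 1.2278 phi_2 + 4.1619 phi_3 = 1.3172
Gaussian elimination:
  R2 <- R2 - (-1.2278/4.1619) R1 = R2 - (-0.295009) R1:  3.799687 phi_2 - 1.63217 phi_3 = -1.732913
  R3 <- R3 - (-1.3707/4.1619) R1 = R3 - (-0.329345) R1:  -1.63217 phi_2 + 3.710467 phi_3 = 0.91283
  R3 <- R3 - (-1.63217/3.799687) R2 = R3 - (-0.429554) R2:  3.009363 phi_3 = 0.168452
Back-substitution:
  phi_hat_3 = 0.168452 / 3.009363 = 0.055976
  phi_hat_2 = (-1.732913 - (-1.63217)(0.055976)) / 3.799687 = -0.432023
  phi_hat_1 = (-1.2278 - (-1.2278)(-0.432023) - (-1.3707)(0.055976)) / 4.1619 = -0.404025
So phi_hat = [-0.4040, -0.4320, 0.0560].
Therefore phi_hat_1 = -0.4040.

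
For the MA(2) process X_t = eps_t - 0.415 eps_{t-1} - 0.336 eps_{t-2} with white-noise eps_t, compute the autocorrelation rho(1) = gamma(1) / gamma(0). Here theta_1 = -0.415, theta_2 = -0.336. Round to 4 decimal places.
\rho(1) = -0.2144

For an MA(q) process with theta_0 = 1, the autocovariance is
  gamma(k) = sigma^2 * sum_{i=0..q-k} theta_i * theta_{i+k},
and rho(k) = gamma(k) / gamma(0). Sigma^2 cancels.
  numerator   = (1)*(-0.415) + (-0.415)*(-0.336) = -0.27556.
  denominator = (1)^2 + (-0.415)^2 + (-0.336)^2 = 1.285121.
  rho(1) = -0.27556 / 1.285121 = -0.2144.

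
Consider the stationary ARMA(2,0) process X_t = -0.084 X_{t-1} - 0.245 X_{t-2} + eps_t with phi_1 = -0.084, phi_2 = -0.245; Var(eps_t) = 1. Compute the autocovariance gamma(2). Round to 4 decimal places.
\gamma(2) = -0.2558

Multiply the model equation by X_{t-k} and take expectations. With theta_0 = psi_0 = 1 and psi_j the MA(infinity) weights, this gives
  gamma(k) - sum_i phi_i gamma(k-i) = c_k,
  c_k = sigma^2 * sum_{j=k..q} theta_j psi_{j-k}   (c_k = 0 for k > q),
using gamma(-m) = gamma(m).
Pure AR (q = 0): c_0 = sigma^2 = 1, c_k = 0 for k >= 1.
Equations for k = 0, 1, 2 (AR order 2, c_2 = 0):
  (E0) gamma(0) = phi_1 gamma(1) + phi_2 gamma(2) + c_0
  (E1) gamma(1) = phi_1 gamma(0) + phi_2 gamma(1) + c_1
  (E2) gamma(2) = phi_1 gamma(1) + phi_2 gamma(0)
From (E1): gamma(1) = A gamma(0) + B with
  A = phi_1 / (1 - phi_2) = -0.084 / 1.245 = -0.06747,   B = c_1 / (1 - phi_2) = 0 / 1.245 = 0.
Insert (E2) into (E0): gamma(0) (1 - phi_2^2) = phi_1 (1 + phi_2) gamma(1) + c_0.
  phi_1 (1 + phi_2) = (-0.084)(0.755) = -0.06342,   1 - phi_2^2 = 0.939975.
Replace gamma(1) by A gamma(0) + B and collect gamma(0):
  gamma(0) [0.939975 - (-0.06342)(-0.06747)] = c_0 = 1
  gamma(0) * 0.935696 = 1
  gamma(0) = 1 / 0.935696 = 1.068723.
  gamma(1) = A gamma(0) = (-0.06747)(1.068723) = -0.072107.
  gamma(2) = phi_1 gamma(1) + phi_2 gamma(0) = (-0.084)(-0.072107) + (-0.245)(1.068723) = -0.25578.
Therefore gamma(2) = -0.2558 (to 4 decimal places).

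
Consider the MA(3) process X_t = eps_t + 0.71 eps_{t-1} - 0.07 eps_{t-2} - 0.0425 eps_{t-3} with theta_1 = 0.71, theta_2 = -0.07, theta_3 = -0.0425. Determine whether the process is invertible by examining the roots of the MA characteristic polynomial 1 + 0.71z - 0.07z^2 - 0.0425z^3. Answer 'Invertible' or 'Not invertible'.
\text{Invertible}

The MA(q) characteristic polynomial is P(z) = 1 + 0.71z - 0.07z^2 - 0.0425z^3.
Invertibility requires all roots to lie outside the unit circle, i.e. |z| > 1 for every root.
Degree 3: look for a simple real root z0 first, then factor out (1 - z/z0) and solve the remaining quadratic.
Testing z0 = 4: P(4) = 1 + (0.71)(4) + (-0.07)(4)^2 + (-0.0425)(4)^3
  = 1 + (2.84) + (-1.12) + (-2.72) = 0.  So z_0 = 4 is a root, |z_0| = 4.
Divide out the factor (1 - 0.25 z) = (1 - z/z0) (since 1/z0 = 0.25):
  P(z) = (1 - 0.25 z)(1 + (0.96) z + (0.17) z^2)
  [check: z-coef 0.96 - (0.25) = 0.71; z^2-coef 0.17 - (0.25)(0.96) = -0.07; z^3-coef -(0.25)(0.17) = -0.0425.]
Remaining roots from the quadratic factor 1 + (0.96) z + (0.17) z^2:
  Set 1 + (0.96) z + (0.17) z^2 = 0, i.e. a z^2 + b z + c = 0 with a = 0.17, b = 0.96, c = 1.
  Discriminant D = b^2 - 4ac = (0.96)^2 - 4*(0.17)*1 = 0.9216 - (0.68) = 0.2416.
  D >= 0, so the roots are real: z = (-b +/- sqrt(D)) / (2a) = (-0.96 +/- 0.491528) / (0.34).
    z_1 = (-0.96 + 0.491528) / (0.34) = -1.3779,   |z_1| = 1.3779.
    z_2 = (-0.96 - 0.491528) / (0.34) = -4.2692,   |z_2| = 4.2692.
Moduli of all roots: 4.0000, 1.3779, 4.2692.
All moduli strictly greater than 1? Yes.
Verdict: Invertible.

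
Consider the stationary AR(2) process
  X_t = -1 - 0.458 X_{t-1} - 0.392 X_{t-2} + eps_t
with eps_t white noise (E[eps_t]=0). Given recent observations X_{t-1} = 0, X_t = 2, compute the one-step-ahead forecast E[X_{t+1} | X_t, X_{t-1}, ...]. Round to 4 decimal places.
E[X_{t+1} \mid \mathcal F_t] = -1.9160

For an AR(p) model X_t = c + sum_i phi_i X_{t-i} + eps_t, the
one-step-ahead conditional mean is
  E[X_{t+1} | X_t, ...] = c + sum_i phi_i X_{t+1-i}.
Substitute known values:
  E[X_{t+1} | ...] = -1 + (-0.458) * (2) + (-0.392) * (0)
                   = -1.9160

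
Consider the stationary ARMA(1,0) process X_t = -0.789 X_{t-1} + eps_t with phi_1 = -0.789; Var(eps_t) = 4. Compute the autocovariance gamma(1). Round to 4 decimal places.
\gamma(1) = -8.3607

Multiply the model equation by X_{t-k} and take expectations. With theta_0 = psi_0 = 1 and psi_j the MA(infinity) weights, this gives
  gamma(k) - sum_i phi_i gamma(k-i) = c_k,
  c_k = sigma^2 * sum_{j=k..q} theta_j psi_{j-k}   (c_k = 0 for k > q),
using gamma(-m) = gamma(m).
Pure AR (q = 0): c_0 = sigma^2 = 4, c_k = 0 for k >= 1.
Equations for k = 0 and k = 1 (AR order 1):
  gamma(0) = phi_1 gamma(1) + c_0
  gamma(1) = phi_1 gamma(0) + c_1
Substituting the second into the first: gamma(0) (1 - phi_1^2) = c_0 + phi_1 c_1, so
  gamma(0) = c_0 / (1 - phi_1^2) = 4 / (1 - (-0.789)^2) = 4 / 0.377479 = 10.596616.
  gamma(1) = phi_1 gamma(0) = (-0.789)(10.596616) = -8.36073.
Therefore gamma(1) = -8.3607 (to 4 decimal places).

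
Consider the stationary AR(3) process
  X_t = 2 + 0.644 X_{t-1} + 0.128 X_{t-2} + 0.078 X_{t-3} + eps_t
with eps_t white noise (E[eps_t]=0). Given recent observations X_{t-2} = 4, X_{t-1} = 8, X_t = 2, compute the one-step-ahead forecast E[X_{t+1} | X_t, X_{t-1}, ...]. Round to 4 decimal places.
E[X_{t+1} \mid \mathcal F_t] = 4.6240

For an AR(p) model X_t = c + sum_i phi_i X_{t-i} + eps_t, the
one-step-ahead conditional mean is
  E[X_{t+1} | X_t, ...] = c + sum_i phi_i X_{t+1-i}.
Substitute known values:
  E[X_{t+1} | ...] = 2 + (0.644) * (2) + (0.128) * (8) + (0.078) * (4)
                   = 4.6240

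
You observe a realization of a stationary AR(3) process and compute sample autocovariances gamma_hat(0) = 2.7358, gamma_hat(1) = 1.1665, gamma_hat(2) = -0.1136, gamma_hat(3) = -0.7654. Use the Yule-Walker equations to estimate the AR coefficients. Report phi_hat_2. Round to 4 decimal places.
\hat\phi_{2} = -0.1720

The Yule-Walker equations for an AR(p) process read, in matrix form,
  Gamma_p phi = r_p,   with   (Gamma_p)_{ij} = gamma(|i - j|),
                       (r_p)_i = gamma(i),   i,j = 1..p.
Substitute the sample gammas (Toeplitz matrix and right-hand side of size 3):
  Gamma_p = [[2.7358, 1.1665, -0.1136], [1.1665, 2.7358, 1.1665], [-0.1136, 1.1665, 2.7358]]
  r_p     = [1.1665, -0.1136, -0.7654]
Written out (R1..R3):
  (R1) 2.7358 phi_1 + 1.1665 phi_2 - 0.1136 phi_3 = 1.1665
  (R2) 1.1665 phi_1 + 2.7358 phi_2 + 1.1665 phi_3 = -0.1136
  (R3) -0.1136 phi_1 + 1.1665 phi_2 + 2.7358 phi_3 = -0.7654
Gaussian elimination:
  R2 <- R2 - (1.1665/2.7358) R1 = R2 - (0.426384) R1:  2.238424 phi_2 + 1.214937 phi_3 = -0.610976
  R3 <- R3 - (-0.1136/2.7358) R1 = R3 - (-0.041524) R1:  1.214937 phi_2 + 2.731083 phi_3 = -0.716963
  R3 <- R3 - (1.214937/2.238424) R2 = R3 - (0.542765) R2:  2.071658 phi_3 = -0.385346
Back-substitution:
  phi_hat_3 = -0.385346 / 2.071658 = -0.186009
  phi_hat_2 = (-0.610976 - (1.214937)(-0.186009)) / 2.238424 = -0.17199
  phi_hat_1 = (1.1665 - (1.1665)(-0.17199) - (-0.1136)(-0.186009)) / 2.7358 = 0.491994
So phi_hat = [0.4920, -0.1720, -0.1860].
Therefore phi_hat_2 = -0.1720.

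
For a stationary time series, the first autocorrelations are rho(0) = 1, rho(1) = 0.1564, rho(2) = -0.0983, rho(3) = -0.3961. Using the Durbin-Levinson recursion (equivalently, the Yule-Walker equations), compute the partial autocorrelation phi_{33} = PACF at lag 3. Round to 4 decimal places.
\phi_{33} = -0.3740

The PACF at lag k is phi_{kk}, the last component of the solution
to the Yule-Walker system G_k phi = r_k where
  (G_k)_{ij} = rho(|i - j|), (r_k)_i = rho(i), i,j = 1..k.
Equivalently, Durbin-Levinson gives phi_{kk} iteratively:
  phi_{11} = rho(1)
  phi_{kk} = [rho(k) - sum_{j=1..k-1} phi_{k-1,j} rho(k-j)]
            / [1 - sum_{j=1..k-1} phi_{k-1,j} rho(j)],
  phi_{k,j} = phi_{k-1,j} - phi_{kk} phi_{k-1,k-j},  j = 1..k-1.
Step k = 1:
  phi_11 = rho(1) = 0.1564.
Step k = 2:
  phi_22 = [rho(2) - phi_11 rho(1)] / [1 - phi_11 rho(1)] = [-0.0983 - (0.1564)(0.1564)] / [1 - (0.1564)(0.1564)]
         = -0.12276096 / 0.97553904 = -0.125839.
  Update: phi_21 = phi_11 - phi_22 phi_11 = 0.1564 - (-0.125839)(0.1564) = 0.176081.
Step k = 3:
  phi_33 = [rho(3) - phi_21 rho(2) - phi_22 rho(1)] / [1 - phi_21 rho(1) - phi_22 rho(2)]
    numerator   = -0.3961 - (0.176081)(-0.0983) - (-0.125839)(0.1564) = -0.35910998
    denominator = 1 - (0.176081)(0.1564) - (-0.125839)(-0.0983) = 0.96009091
  phi_33 = -0.35910998 / 0.96009091 = -0.374.
Therefore phi_{33} = -0.3740.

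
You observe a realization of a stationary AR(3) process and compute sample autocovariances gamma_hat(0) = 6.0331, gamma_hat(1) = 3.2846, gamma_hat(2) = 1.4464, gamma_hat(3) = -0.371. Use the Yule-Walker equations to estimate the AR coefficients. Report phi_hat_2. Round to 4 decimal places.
\hat\phi_{2} = 0.0530

The Yule-Walker equations for an AR(p) process read, in matrix form,
  Gamma_p phi = r_p,   with   (Gamma_p)_{ij} = gamma(|i - j|),
                       (r_p)_i = gamma(i),   i,j = 1..p.
Substitute the sample gammas (Toeplitz matrix and right-hand side of size 3):
  Gamma_p = [[6.0331, 3.2846, 1.4464], [3.2846, 6.0331, 3.2846], [1.4464, 3.2846, 6.0331]]
  r_p     = [3.2846, 1.4464, -0.371]
Written out (R1..R3):
  (R1) 6.0331 phi_1 + 3.2846 phi_2 + 1.4464 phi_3 = 3.2846
  (R2) 3.2846 phi_1 + 6.0331 phi_2 + 3.2846 phi_3 = 1.4464
  (R3) 1.4464 phi_1 + 3.2846 phi_2 + 6.0331 phi_3 = -0.371
Gaussian elimination:
  R2 <- R2 - (3.2846/6.0331) R1 = R2 - (0.54443) R1:  4.244866 phi_2 + 2.497137 phi_3 = -0.341834
  R3 <- R3 - (1.4464/6.0331) R1 = R3 - (0.239744) R1:  2.497137 phi_2 + 5.686334 phi_3 = -1.158463
  R3 <- R3 - (2.497137/4.244866) R2 = R3 - (0.588272) R2:  4.217338 phi_3 = -0.957372
Back-substitution:
  phi_hat_3 = -0.957372 / 4.217338 = -0.227009
  phi_hat_2 = (-0.341834 - (2.497137)(-0.227009)) / 4.244866 = 0.053014
  phi_hat_1 = (3.2846 - (3.2846)(0.053014) - (1.4464)(-0.227009)) / 6.0331 = 0.569991
So phi_hat = [0.5700, 0.0530, -0.2270].
Therefore phi_hat_2 = 0.0530.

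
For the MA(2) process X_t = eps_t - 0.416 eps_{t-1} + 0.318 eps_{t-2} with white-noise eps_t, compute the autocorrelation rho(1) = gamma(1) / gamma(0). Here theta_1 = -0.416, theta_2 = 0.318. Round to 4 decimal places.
\rho(1) = -0.4303

For an MA(q) process with theta_0 = 1, the autocovariance is
  gamma(k) = sigma^2 * sum_{i=0..q-k} theta_i * theta_{i+k},
and rho(k) = gamma(k) / gamma(0). Sigma^2 cancels.
  numerator   = (1)*(-0.416) + (-0.416)*(0.318) = -0.548288.
  denominator = (1)^2 + (-0.416)^2 + (0.318)^2 = 1.27418.
  rho(1) = -0.548288 / 1.27418 = -0.4303.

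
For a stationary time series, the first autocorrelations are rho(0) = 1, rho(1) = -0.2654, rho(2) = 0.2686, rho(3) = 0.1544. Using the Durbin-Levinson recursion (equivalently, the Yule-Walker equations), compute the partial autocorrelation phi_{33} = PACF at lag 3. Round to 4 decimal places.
\phi_{33} = 0.3010

The PACF at lag k is phi_{kk}, the last component of the solution
to the Yule-Walker system G_k phi = r_k where
  (G_k)_{ij} = rho(|i - j|), (r_k)_i = rho(i), i,j = 1..k.
Equivalently, Durbin-Levinson gives phi_{kk} iteratively:
  phi_{11} = rho(1)
  phi_{kk} = [rho(k) - sum_{j=1..k-1} phi_{k-1,j} rho(k-j)]
            / [1 - sum_{j=1..k-1} phi_{k-1,j} rho(j)],
  phi_{k,j} = phi_{k-1,j} - phi_{kk} phi_{k-1,k-j},  j = 1..k-1.
Step k = 1:
  phi_11 = rho(1) = -0.2654.
Step k = 2:
  phi_22 = [rho(2) - phi_11 rho(1)] / [1 - phi_11 rho(1)] = [0.2686 - (-0.2654)(-0.2654)] / [1 - (-0.2654)(-0.2654)]
         = 0.19816284 / 0.92956284 = 0.213179.
  Update: phi_21 = phi_11 - phi_22 phi_11 = -0.2654 - (0.213179)(-0.2654) = -0.208822.
Step k = 3:
  phi_33 = [rho(3) - phi_21 rho(2) - phi_22 rho(1)] / [1 - phi_21 rho(1) - phi_22 rho(2)]
    numerator   = 0.1544 - (-0.208822)(0.2686) - (0.213179)(-0.2654) = 0.26706728
    denominator = 1 - (-0.208822)(-0.2654) - (0.213179)(0.2686) = 0.88731878
  phi_33 = 0.26706728 / 0.88731878 = 0.301.
Therefore phi_{33} = 0.3010.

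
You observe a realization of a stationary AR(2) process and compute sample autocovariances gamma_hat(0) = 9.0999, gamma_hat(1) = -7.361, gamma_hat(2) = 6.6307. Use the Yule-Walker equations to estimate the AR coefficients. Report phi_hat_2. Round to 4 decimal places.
\hat\phi_{2} = 0.2150

The Yule-Walker equations for an AR(p) process read, in matrix form,
  Gamma_p phi = r_p,   with   (Gamma_p)_{ij} = gamma(|i - j|),
                       (r_p)_i = gamma(i),   i,j = 1..p.
Substitute the sample gammas (Toeplitz matrix and right-hand side of size 2):
  Gamma_p = [[9.0999, -7.361], [-7.361, 9.0999]]
  r_p     = [-7.361, 6.6307]
Written out:
  9.0999 phi_1 - 7.361 phi_2 = -7.361
  -7.361 phi_1 + 9.0999 phi_2 = 6.6307
Solve by Cramer's rule:
  det = gamma(0)^2 - gamma(1)^2 = (9.0999)^2 - (-7.361)^2 = 82.80818001 - 54.184321 = 28.62385901
  phi_hat_1 = [gamma(1) gamma(0) - gamma(1) gamma(2)] / det = [(-7.361)(9.0999) - (-7.361)(6.6307)] / 28.62385901 = -18.1757812 / 28.62385901 = -0.635
  phi_hat_2 = [gamma(0) gamma(2) - gamma(1)^2] / det = [(9.0999)(6.6307) - (-7.361)^2] / 28.62385901 = 6.15438593 / 28.62385901 = 0.215
So phi_hat = [-0.6350, 0.2150].
Therefore phi_hat_2 = 0.2150.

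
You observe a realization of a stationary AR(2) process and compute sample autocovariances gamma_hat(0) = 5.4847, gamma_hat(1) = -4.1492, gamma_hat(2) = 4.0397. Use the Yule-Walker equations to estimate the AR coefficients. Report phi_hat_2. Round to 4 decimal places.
\hat\phi_{2} = 0.3840

The Yule-Walker equations for an AR(p) process read, in matrix form,
  Gamma_p phi = r_p,   with   (Gamma_p)_{ij} = gamma(|i - j|),
                       (r_p)_i = gamma(i),   i,j = 1..p.
Substitute the sample gammas (Toeplitz matrix and right-hand side of size 2):
  Gamma_p = [[5.4847, -4.1492], [-4.1492, 5.4847]]
  r_p     = [-4.1492, 4.0397]
Written out:
  5.4847 phi_1 - 4.1492 phi_2 = -4.1492
  -4.1492 phi_1 + 5.4847 phi_2 = 4.0397
Solve by Cramer's rule:
  det = gamma(0)^2 - gamma(1)^2 = (5.4847)^2 - (-4.1492)^2 = 30.08193409 - 17.21586064 = 12.86607345
  phi_hat_1 = [gamma(1) gamma(0) - gamma(1) gamma(2)] / det = [(-4.1492)(5.4847) - (-4.1492)(4.0397)] / 12.86607345 = -5.995594 / 12.86607345 = -0.466
  phi_hat_2 = [gamma(0) gamma(2) - gamma(1)^2] / det = [(5.4847)(4.0397) - (-4.1492)^2] / 12.86607345 = 4.94068195 / 12.86607345 = 0.384
So phi_hat = [-0.4660, 0.3840].
Therefore phi_hat_2 = 0.3840.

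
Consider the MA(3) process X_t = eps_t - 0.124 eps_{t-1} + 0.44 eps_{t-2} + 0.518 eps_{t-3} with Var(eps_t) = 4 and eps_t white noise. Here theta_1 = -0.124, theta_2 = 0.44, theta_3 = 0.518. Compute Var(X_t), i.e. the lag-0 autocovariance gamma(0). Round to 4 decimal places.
\gamma(0) = 5.9092

For an MA(q) process X_t = eps_t + sum_i theta_i eps_{t-i} with
Var(eps_t) = sigma^2, the variance is
  gamma(0) = sigma^2 * (1 + sum_i theta_i^2).
  sum_i theta_i^2 = (-0.124)^2 + (0.44)^2 + (0.518)^2 = 0.015376 + 0.1936 + 0.268324 = 0.4773.
  gamma(0) = 4 * (1 + 0.4773) = 4 * 1.4773 = 5.9092.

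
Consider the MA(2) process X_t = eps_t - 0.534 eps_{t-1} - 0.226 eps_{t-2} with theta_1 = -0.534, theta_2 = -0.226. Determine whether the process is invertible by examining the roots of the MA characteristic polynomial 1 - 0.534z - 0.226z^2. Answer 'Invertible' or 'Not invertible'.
\text{Invertible}

The MA(q) characteristic polynomial is P(z) = 1 - 0.534z - 0.226z^2.
Invertibility requires all roots to lie outside the unit circle, i.e. |z| > 1 for every root.
Set 1 + (-0.534) z + (-0.226) z^2 = 0, i.e. a z^2 + b z + c = 0 with a = -0.226, b = -0.534, c = 1.
Discriminant D = b^2 - 4ac = (-0.534)^2 - 4*(-0.226)*1 = 0.285156 - (-0.904) = 1.189156.
D >= 0, so the roots are real: z = (-b +/- sqrt(D)) / (2a) = (0.534 +/- 1.090484) / (-0.452).
  z_1 = (0.534 + 1.090484) / (-0.452) = -3.594,   |z_1| = 3.594.
  z_2 = (0.534 - 1.090484) / (-0.452) = 1.2312,   |z_2| = 1.2312.
Moduli of all roots: 3.5940, 1.2312.
All moduli strictly greater than 1? Yes.
Verdict: Invertible.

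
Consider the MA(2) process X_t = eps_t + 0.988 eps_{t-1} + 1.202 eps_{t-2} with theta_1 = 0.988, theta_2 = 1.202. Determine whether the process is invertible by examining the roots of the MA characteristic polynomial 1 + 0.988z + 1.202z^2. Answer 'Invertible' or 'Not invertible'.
\text{Not invertible}

The MA(q) characteristic polynomial is P(z) = 1 + 0.988z + 1.202z^2.
Invertibility requires all roots to lie outside the unit circle, i.e. |z| > 1 for every root.
Set 1 + (0.988) z + (1.202) z^2 = 0, i.e. a z^2 + b z + c = 0 with a = 1.202, b = 0.988, c = 1.
Discriminant D = b^2 - 4ac = (0.988)^2 - 4*(1.202)*1 = 0.976144 - (4.808) = -3.831856.
D < 0, so the roots are the complex-conjugate pair z = (-b +/- i sqrt(-D)) / (2a) = -0.411 +/- 0.8143i.
For a conjugate pair |z|^2 = z * conj(z) = (product of roots) = c/a = 1/(1.202) = 0.831947, so |z| = sqrt(0.831947) = 0.9121 for both roots.
Moduli of all roots: 0.9121, 0.9121.
All moduli strictly greater than 1? No.
Verdict: Not invertible.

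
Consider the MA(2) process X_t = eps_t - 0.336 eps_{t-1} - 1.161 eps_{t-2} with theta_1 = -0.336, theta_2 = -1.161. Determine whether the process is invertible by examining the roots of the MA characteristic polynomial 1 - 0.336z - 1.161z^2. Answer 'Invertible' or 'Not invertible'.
\text{Not invertible}

The MA(q) characteristic polynomial is P(z) = 1 - 0.336z - 1.161z^2.
Invertibility requires all roots to lie outside the unit circle, i.e. |z| > 1 for every root.
Set 1 + (-0.336) z + (-1.161) z^2 = 0, i.e. a z^2 + b z + c = 0 with a = -1.161, b = -0.336, c = 1.
Discriminant D = b^2 - 4ac = (-0.336)^2 - 4*(-1.161)*1 = 0.112896 - (-4.644) = 4.756896.
D >= 0, so the roots are real: z = (-b +/- sqrt(D)) / (2a) = (0.336 +/- 2.181031) / (-2.322).
  z_1 = (0.336 + 2.181031) / (-2.322) = -1.084,   |z_1| = 1.084.
  z_2 = (0.336 - 2.181031) / (-2.322) = 0.7946,   |z_2| = 0.7946.
Moduli of all roots: 1.0840, 0.7946.
All moduli strictly greater than 1? No.
Verdict: Not invertible.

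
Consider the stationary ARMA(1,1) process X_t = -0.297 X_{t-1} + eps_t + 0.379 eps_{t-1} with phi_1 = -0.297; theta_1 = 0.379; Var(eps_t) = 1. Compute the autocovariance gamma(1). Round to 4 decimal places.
\gamma(1) = 0.0798

Multiply the model equation by X_{t-k} and take expectations. With theta_0 = psi_0 = 1 and psi_j the MA(infinity) weights, this gives
  gamma(k) - sum_i phi_i gamma(k-i) = c_k,
  c_k = sigma^2 * sum_{j=k..q} theta_j psi_{j-k}   (c_k = 0 for k > q),
using gamma(-m) = gamma(m).
psi-weights needed (psi_j = theta_j + sum_i phi_i psi_{j-i}):
  psi_1 = theta_1 + phi_1 = 0.379 + (-0.297) = 0.082
Right-hand sides:
  c_0 = sigma^2 (1 + theta_1 psi_1) = 1 * (1 + (0.379)(0.082)) = 1 * 1.031078 = 1.031078
  c_1 = sigma^2 theta_1 = 1 * (0.379) = 0.379
  c_2 = 0
Equations for k = 0 and k = 1 (AR order 1):
  gamma(0) = phi_1 gamma(1) + c_0
  gamma(1) = phi_1 gamma(0) + c_1
Substituting the second into the first: gamma(0) (1 - phi_1^2) = c_0 + phi_1 c_1, so
  gamma(0) = (c_0 + phi_1 c_1) / (1 - phi_1^2) = (1.031078 + (-0.297)(0.379)) / (1 - (-0.297)^2) = 0.918515 / 0.911791 = 1.007374.
  gamma(1) = phi_1 gamma(0) + c_1 = (-0.297)(1.007374) + (0.379) = 0.07981.
Therefore gamma(1) = 0.0798 (to 4 decimal places).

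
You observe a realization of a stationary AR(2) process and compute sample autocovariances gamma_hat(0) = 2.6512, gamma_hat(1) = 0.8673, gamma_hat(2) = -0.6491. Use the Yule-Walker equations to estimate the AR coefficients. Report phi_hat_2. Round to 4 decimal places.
\hat\phi_{2} = -0.3940

The Yule-Walker equations for an AR(p) process read, in matrix form,
  Gamma_p phi = r_p,   with   (Gamma_p)_{ij} = gamma(|i - j|),
                       (r_p)_i = gamma(i),   i,j = 1..p.
Substitute the sample gammas (Toeplitz matrix and right-hand side of size 2):
  Gamma_p = [[2.6512, 0.8673], [0.8673, 2.6512]]
  r_p     = [0.8673, -0.6491]
Written out:
  2.6512 phi_1 + 0.8673 phi_2 = 0.8673
  0.8673 phi_1 + 2.6512 phi_2 = -0.6491
Solve by Cramer's rule:
  det = gamma(0)^2 - gamma(1)^2 = (2.6512)^2 - (0.8673)^2 = 7.02886144 - 0.75220929 = 6.27665215
  phi_hat_1 = [gamma(1) gamma(0) - gamma(1) gamma(2)] / det = [(0.8673)(2.6512) - (0.8673)(-0.6491)] / 6.27665215 = 2.86235019 / 6.27665215 = 0.456
  phi_hat_2 = [gamma(0) gamma(2) - gamma(1)^2] / det = [(2.6512)(-0.6491) - (0.8673)^2] / 6.27665215 = -2.47310321 / 6.27665215 = -0.394
So phi_hat = [0.4560, -0.3940].
Therefore phi_hat_2 = -0.3940.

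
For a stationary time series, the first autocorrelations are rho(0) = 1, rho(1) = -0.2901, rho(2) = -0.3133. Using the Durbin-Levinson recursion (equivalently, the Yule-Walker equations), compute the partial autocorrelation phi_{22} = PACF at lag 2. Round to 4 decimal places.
\phi_{22} = -0.4340

The PACF at lag k is phi_{kk}, the last component of the solution
to the Yule-Walker system G_k phi = r_k where
  (G_k)_{ij} = rho(|i - j|), (r_k)_i = rho(i), i,j = 1..k.
Equivalently, Durbin-Levinson gives phi_{kk} iteratively:
  phi_{11} = rho(1)
  phi_{kk} = [rho(k) - sum_{j=1..k-1} phi_{k-1,j} rho(k-j)]
            / [1 - sum_{j=1..k-1} phi_{k-1,j} rho(j)],
  phi_{k,j} = phi_{k-1,j} - phi_{kk} phi_{k-1,k-j},  j = 1..k-1.
Step k = 1:
  phi_11 = rho(1) = -0.2901.
Step k = 2:
  phi_22 = [rho(2) - phi_11 rho(1)] / [1 - phi_11 rho(1)] = [-0.3133 - (-0.2901)(-0.2901)] / [1 - (-0.2901)(-0.2901)]
         = -0.39745801 / 0.91584199 = -0.434.
Therefore phi_{22} = -0.4340.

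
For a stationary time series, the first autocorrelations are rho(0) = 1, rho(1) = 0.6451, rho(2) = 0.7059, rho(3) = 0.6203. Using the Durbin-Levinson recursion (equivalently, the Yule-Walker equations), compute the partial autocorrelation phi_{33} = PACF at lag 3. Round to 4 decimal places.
\phi_{33} = 0.1608

The PACF at lag k is phi_{kk}, the last component of the solution
to the Yule-Walker system G_k phi = r_k where
  (G_k)_{ij} = rho(|i - j|), (r_k)_i = rho(i), i,j = 1..k.
Equivalently, Durbin-Levinson gives phi_{kk} iteratively:
  phi_{11} = rho(1)
  phi_{kk} = [rho(k) - sum_{j=1..k-1} phi_{k-1,j} rho(k-j)]
            / [1 - sum_{j=1..k-1} phi_{k-1,j} rho(j)],
  phi_{k,j} = phi_{k-1,j} - phi_{kk} phi_{k-1,k-j},  j = 1..k-1.
Step k = 1:
  phi_11 = rho(1) = 0.6451.
Step k = 2:
  phi_22 = [rho(2) - phi_11 rho(1)] / [1 - phi_11 rho(1)] = [0.7059 - (0.6451)(0.6451)] / [1 - (0.6451)(0.6451)]
         = 0.28974599 / 0.58384599 = 0.496271.
  Update: phi_21 = phi_11 - phi_22 phi_11 = 0.6451 - (0.496271)(0.6451) = 0.324955.
Step k = 3:
  phi_33 = [rho(3) - phi_21 rho(2) - phi_22 rho(1)] / [1 - phi_21 rho(1) - phi_22 rho(2)]
    numerator   = 0.6203 - (0.324955)(0.7059) - (0.496271)(0.6451) = 0.07076938
    denominator = 1 - (0.324955)(0.6451) - (0.496271)(0.7059) = 0.44005338
  phi_33 = 0.07076938 / 0.44005338 = 0.1608.
Therefore phi_{33} = 0.1608.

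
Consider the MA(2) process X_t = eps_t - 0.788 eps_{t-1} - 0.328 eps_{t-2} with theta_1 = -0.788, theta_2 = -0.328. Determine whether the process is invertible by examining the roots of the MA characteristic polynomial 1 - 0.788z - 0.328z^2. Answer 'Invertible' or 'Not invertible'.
\text{Not invertible}

The MA(q) characteristic polynomial is P(z) = 1 - 0.788z - 0.328z^2.
Invertibility requires all roots to lie outside the unit circle, i.e. |z| > 1 for every root.
Set 1 + (-0.788) z + (-0.328) z^2 = 0, i.e. a z^2 + b z + c = 0 with a = -0.328, b = -0.788, c = 1.
Discriminant D = b^2 - 4ac = (-0.788)^2 - 4*(-0.328)*1 = 0.620944 - (-1.312) = 1.932944.
D >= 0, so the roots are real: z = (-b +/- sqrt(D)) / (2a) = (0.788 +/- 1.390304) / (-0.656).
  z_1 = (0.788 + 1.390304) / (-0.656) = -3.3206,   |z_1| = 3.3206.
  z_2 = (0.788 - 1.390304) / (-0.656) = 0.9181,   |z_2| = 0.9181.
Moduli of all roots: 3.3206, 0.9181.
All moduli strictly greater than 1? No.
Verdict: Not invertible.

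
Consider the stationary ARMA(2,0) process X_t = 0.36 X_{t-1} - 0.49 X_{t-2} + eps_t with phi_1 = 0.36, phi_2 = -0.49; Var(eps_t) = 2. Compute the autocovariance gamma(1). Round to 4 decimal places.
\gamma(1) = 0.6753

Multiply the model equation by X_{t-k} and take expectations. With theta_0 = psi_0 = 1 and psi_j the MA(infinity) weights, this gives
  gamma(k) - sum_i phi_i gamma(k-i) = c_k,
  c_k = sigma^2 * sum_{j=k..q} theta_j psi_{j-k}   (c_k = 0 for k > q),
using gamma(-m) = gamma(m).
Pure AR (q = 0): c_0 = sigma^2 = 2, c_k = 0 for k >= 1.
Equations for k = 0, 1, 2 (AR order 2, c_2 = 0):
  (E0) gamma(0) = phi_1 gamma(1) + phi_2 gamma(2) + c_0
  (E1) gamma(1) = phi_1 gamma(0) + phi_2 gamma(1) + c_1
  (E2) gamma(2) = phi_1 gamma(1) + phi_2 gamma(0)
From (E1): gamma(1) = A gamma(0) + B with
  A = phi_1 / (1 - phi_2) = 0.36 / 1.49 = 0.241611,   B = c_1 / (1 - phi_2) = 0 / 1.49 = 0.
Insert (E2) into (E0): gamma(0) (1 - phi_2^2) = phi_1 (1 + phi_2) gamma(1) + c_0.
  phi_1 (1 + phi_2) = (0.36)(0.51) = 0.1836,   1 - phi_2^2 = 0.7599.
Replace gamma(1) by A gamma(0) + B and collect gamma(0):
  gamma(0) [0.7599 - (0.1836)(0.241611)] = c_0 = 2
  gamma(0) * 0.71554 = 2
  gamma(0) = 2 / 0.71554 = 2.795091.
  gamma(1) = A gamma(0) = (0.241611)(2.795091) = 0.675324.
Therefore gamma(1) = 0.6753 (to 4 decimal places).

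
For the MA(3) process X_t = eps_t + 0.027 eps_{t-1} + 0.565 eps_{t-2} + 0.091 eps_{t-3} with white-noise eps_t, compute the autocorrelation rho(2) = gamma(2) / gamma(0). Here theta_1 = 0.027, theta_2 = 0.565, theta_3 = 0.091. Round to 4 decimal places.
\rho(2) = 0.4272

For an MA(q) process with theta_0 = 1, the autocovariance is
  gamma(k) = sigma^2 * sum_{i=0..q-k} theta_i * theta_{i+k},
and rho(k) = gamma(k) / gamma(0). Sigma^2 cancels.
  numerator   = (1)*(0.565) + (0.027)*(0.091) = 0.567457.
  denominator = (1)^2 + (0.027)^2 + (0.565)^2 + (0.091)^2 = 1.328235.
  rho(2) = 0.567457 / 1.328235 = 0.4272.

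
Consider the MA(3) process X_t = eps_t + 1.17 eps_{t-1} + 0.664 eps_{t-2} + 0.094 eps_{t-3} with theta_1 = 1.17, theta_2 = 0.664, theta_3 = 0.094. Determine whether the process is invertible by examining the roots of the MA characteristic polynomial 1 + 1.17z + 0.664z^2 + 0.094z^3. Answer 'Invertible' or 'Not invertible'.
\text{Invertible}

The MA(q) characteristic polynomial is P(z) = 1 + 1.17z + 0.664z^2 + 0.094z^3.
Invertibility requires all roots to lie outside the unit circle, i.e. |z| > 1 for every root.
Degree 3: look for a simple real root z0 first, then factor out (1 - z/z0) and solve the remaining quadratic.
Testing z0 = -5: P(-5) = 1 + (1.17)(-5) + (0.664)(-5)^2 + (0.094)(-5)^3
  = 1 + (-5.85) + (16.6) + (-11.75) = 0.  So z_0 = -5 is a root, |z_0| = 5.
Divide out the factor (1 + 0.2 z) = (1 - z/z0) (since 1/z0 = -0.2):
  P(z) = (1 + 0.2 z)(1 + (0.97) z + (0.47) z^2)
  [check: z-coef 0.97 - (-0.2) = 1.17; z^2-coef 0.47 - (-0.2)(0.97) = 0.664; z^3-coef -(-0.2)(0.47) = 0.094.]
Remaining roots from the quadratic factor 1 + (0.97) z + (0.47) z^2:
  Set 1 + (0.97) z + (0.47) z^2 = 0, i.e. a z^2 + b z + c = 0 with a = 0.47, b = 0.97, c = 1.
  Discriminant D = b^2 - 4ac = (0.97)^2 - 4*(0.47)*1 = 0.9409 - (1.88) = -0.9391.
  D < 0, so the roots are the complex-conjugate pair z = (-b +/- i sqrt(-D)) / (2a) = -1.0319 +/- 1.0309i.
  For a conjugate pair |z|^2 = z * conj(z) = (product of roots) = c/a = 1/(0.47) = 2.12766, so |z| = sqrt(2.12766) = 1.4586 for both roots.
Moduli of all roots: 5.0000, 1.4586, 1.4586.
All moduli strictly greater than 1? Yes.
Verdict: Invertible.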